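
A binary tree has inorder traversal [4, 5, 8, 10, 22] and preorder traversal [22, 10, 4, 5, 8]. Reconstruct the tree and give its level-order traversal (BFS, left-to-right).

Inorder:  [4, 5, 8, 10, 22]
Preorder: [22, 10, 4, 5, 8]
Algorithm: preorder visits root first, so consume preorder in order;
for each root, split the current inorder slice at that value into
left-subtree inorder and right-subtree inorder, then recurse.
Recursive splits:
  root=22; inorder splits into left=[4, 5, 8, 10], right=[]
  root=10; inorder splits into left=[4, 5, 8], right=[]
  root=4; inorder splits into left=[], right=[5, 8]
  root=5; inorder splits into left=[], right=[8]
  root=8; inorder splits into left=[], right=[]
Reconstructed level-order: [22, 10, 4, 5, 8]


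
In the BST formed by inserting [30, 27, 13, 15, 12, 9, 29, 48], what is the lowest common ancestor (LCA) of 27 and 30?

Tree insertion order: [30, 27, 13, 15, 12, 9, 29, 48]
Tree (level-order array): [30, 27, 48, 13, 29, None, None, 12, 15, None, None, 9]
In a BST, the LCA of p=27, q=30 is the first node v on the
root-to-leaf path with p <= v <= q (go left if both < v, right if both > v).
Walk from root:
  at 30: 27 <= 30 <= 30, this is the LCA
LCA = 30


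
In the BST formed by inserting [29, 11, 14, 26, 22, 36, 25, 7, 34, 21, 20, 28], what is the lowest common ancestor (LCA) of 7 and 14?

Tree insertion order: [29, 11, 14, 26, 22, 36, 25, 7, 34, 21, 20, 28]
Tree (level-order array): [29, 11, 36, 7, 14, 34, None, None, None, None, 26, None, None, 22, 28, 21, 25, None, None, 20]
In a BST, the LCA of p=7, q=14 is the first node v on the
root-to-leaf path with p <= v <= q (go left if both < v, right if both > v).
Walk from root:
  at 29: both 7 and 14 < 29, go left
  at 11: 7 <= 11 <= 14, this is the LCA
LCA = 11


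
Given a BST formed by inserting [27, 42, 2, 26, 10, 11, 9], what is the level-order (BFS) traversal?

Tree insertion order: [27, 42, 2, 26, 10, 11, 9]
Tree (level-order array): [27, 2, 42, None, 26, None, None, 10, None, 9, 11]
BFS from the root, enqueuing left then right child of each popped node:
  queue [27] -> pop 27, enqueue [2, 42], visited so far: [27]
  queue [2, 42] -> pop 2, enqueue [26], visited so far: [27, 2]
  queue [42, 26] -> pop 42, enqueue [none], visited so far: [27, 2, 42]
  queue [26] -> pop 26, enqueue [10], visited so far: [27, 2, 42, 26]
  queue [10] -> pop 10, enqueue [9, 11], visited so far: [27, 2, 42, 26, 10]
  queue [9, 11] -> pop 9, enqueue [none], visited so far: [27, 2, 42, 26, 10, 9]
  queue [11] -> pop 11, enqueue [none], visited so far: [27, 2, 42, 26, 10, 9, 11]
Result: [27, 2, 42, 26, 10, 9, 11]


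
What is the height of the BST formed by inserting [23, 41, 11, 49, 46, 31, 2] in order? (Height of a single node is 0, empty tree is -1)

Insertion order: [23, 41, 11, 49, 46, 31, 2]
Tree (level-order array): [23, 11, 41, 2, None, 31, 49, None, None, None, None, 46]
Compute height bottom-up (empty subtree = -1):
  height(2) = 1 + max(-1, -1) = 0
  height(11) = 1 + max(0, -1) = 1
  height(31) = 1 + max(-1, -1) = 0
  height(46) = 1 + max(-1, -1) = 0
  height(49) = 1 + max(0, -1) = 1
  height(41) = 1 + max(0, 1) = 2
  height(23) = 1 + max(1, 2) = 3
Height = 3


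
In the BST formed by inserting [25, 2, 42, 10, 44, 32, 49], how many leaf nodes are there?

Tree built from: [25, 2, 42, 10, 44, 32, 49]
Tree (level-order array): [25, 2, 42, None, 10, 32, 44, None, None, None, None, None, 49]
Rule: A leaf has 0 children.
Per-node child counts:
  node 25: 2 child(ren)
  node 2: 1 child(ren)
  node 10: 0 child(ren)
  node 42: 2 child(ren)
  node 32: 0 child(ren)
  node 44: 1 child(ren)
  node 49: 0 child(ren)
Matching nodes: [10, 32, 49]
Count of leaf nodes: 3


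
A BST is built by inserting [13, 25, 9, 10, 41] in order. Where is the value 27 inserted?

Starting tree (level order): [13, 9, 25, None, 10, None, 41]
Insertion path: 13 -> 25 -> 41
Result: insert 27 as left child of 41
Final tree (level order): [13, 9, 25, None, 10, None, 41, None, None, 27]


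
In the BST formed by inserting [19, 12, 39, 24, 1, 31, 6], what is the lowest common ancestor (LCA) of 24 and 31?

Tree insertion order: [19, 12, 39, 24, 1, 31, 6]
Tree (level-order array): [19, 12, 39, 1, None, 24, None, None, 6, None, 31]
In a BST, the LCA of p=24, q=31 is the first node v on the
root-to-leaf path with p <= v <= q (go left if both < v, right if both > v).
Walk from root:
  at 19: both 24 and 31 > 19, go right
  at 39: both 24 and 31 < 39, go left
  at 24: 24 <= 24 <= 31, this is the LCA
LCA = 24


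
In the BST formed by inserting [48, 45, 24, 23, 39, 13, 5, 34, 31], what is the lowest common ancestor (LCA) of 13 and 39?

Tree insertion order: [48, 45, 24, 23, 39, 13, 5, 34, 31]
Tree (level-order array): [48, 45, None, 24, None, 23, 39, 13, None, 34, None, 5, None, 31]
In a BST, the LCA of p=13, q=39 is the first node v on the
root-to-leaf path with p <= v <= q (go left if both < v, right if both > v).
Walk from root:
  at 48: both 13 and 39 < 48, go left
  at 45: both 13 and 39 < 45, go left
  at 24: 13 <= 24 <= 39, this is the LCA
LCA = 24


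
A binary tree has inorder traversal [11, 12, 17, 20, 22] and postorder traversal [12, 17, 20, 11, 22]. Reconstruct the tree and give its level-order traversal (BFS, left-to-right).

Inorder:   [11, 12, 17, 20, 22]
Postorder: [12, 17, 20, 11, 22]
Algorithm: postorder visits root last, so walk postorder right-to-left;
each value is the root of the current inorder slice — split it at that
value, recurse on the right subtree first, then the left.
Recursive splits:
  root=22; inorder splits into left=[11, 12, 17, 20], right=[]
  root=11; inorder splits into left=[], right=[12, 17, 20]
  root=20; inorder splits into left=[12, 17], right=[]
  root=17; inorder splits into left=[12], right=[]
  root=12; inorder splits into left=[], right=[]
Reconstructed level-order: [22, 11, 20, 17, 12]


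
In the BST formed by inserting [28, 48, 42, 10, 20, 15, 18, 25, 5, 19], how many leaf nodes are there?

Tree built from: [28, 48, 42, 10, 20, 15, 18, 25, 5, 19]
Tree (level-order array): [28, 10, 48, 5, 20, 42, None, None, None, 15, 25, None, None, None, 18, None, None, None, 19]
Rule: A leaf has 0 children.
Per-node child counts:
  node 28: 2 child(ren)
  node 10: 2 child(ren)
  node 5: 0 child(ren)
  node 20: 2 child(ren)
  node 15: 1 child(ren)
  node 18: 1 child(ren)
  node 19: 0 child(ren)
  node 25: 0 child(ren)
  node 48: 1 child(ren)
  node 42: 0 child(ren)
Matching nodes: [5, 19, 25, 42]
Count of leaf nodes: 4


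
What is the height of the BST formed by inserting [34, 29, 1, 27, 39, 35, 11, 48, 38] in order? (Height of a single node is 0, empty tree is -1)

Insertion order: [34, 29, 1, 27, 39, 35, 11, 48, 38]
Tree (level-order array): [34, 29, 39, 1, None, 35, 48, None, 27, None, 38, None, None, 11]
Compute height bottom-up (empty subtree = -1):
  height(11) = 1 + max(-1, -1) = 0
  height(27) = 1 + max(0, -1) = 1
  height(1) = 1 + max(-1, 1) = 2
  height(29) = 1 + max(2, -1) = 3
  height(38) = 1 + max(-1, -1) = 0
  height(35) = 1 + max(-1, 0) = 1
  height(48) = 1 + max(-1, -1) = 0
  height(39) = 1 + max(1, 0) = 2
  height(34) = 1 + max(3, 2) = 4
Height = 4


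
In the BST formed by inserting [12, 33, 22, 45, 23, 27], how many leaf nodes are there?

Tree built from: [12, 33, 22, 45, 23, 27]
Tree (level-order array): [12, None, 33, 22, 45, None, 23, None, None, None, 27]
Rule: A leaf has 0 children.
Per-node child counts:
  node 12: 1 child(ren)
  node 33: 2 child(ren)
  node 22: 1 child(ren)
  node 23: 1 child(ren)
  node 27: 0 child(ren)
  node 45: 0 child(ren)
Matching nodes: [27, 45]
Count of leaf nodes: 2


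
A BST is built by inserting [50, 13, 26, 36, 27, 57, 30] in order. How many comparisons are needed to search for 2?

Search path for 2: 50 -> 13
Found: False
Comparisons: 2


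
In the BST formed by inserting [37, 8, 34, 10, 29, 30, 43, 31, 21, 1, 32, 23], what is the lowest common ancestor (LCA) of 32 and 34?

Tree insertion order: [37, 8, 34, 10, 29, 30, 43, 31, 21, 1, 32, 23]
Tree (level-order array): [37, 8, 43, 1, 34, None, None, None, None, 10, None, None, 29, 21, 30, None, 23, None, 31, None, None, None, 32]
In a BST, the LCA of p=32, q=34 is the first node v on the
root-to-leaf path with p <= v <= q (go left if both < v, right if both > v).
Walk from root:
  at 37: both 32 and 34 < 37, go left
  at 8: both 32 and 34 > 8, go right
  at 34: 32 <= 34 <= 34, this is the LCA
LCA = 34


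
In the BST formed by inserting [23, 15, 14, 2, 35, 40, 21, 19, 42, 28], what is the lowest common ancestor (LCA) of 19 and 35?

Tree insertion order: [23, 15, 14, 2, 35, 40, 21, 19, 42, 28]
Tree (level-order array): [23, 15, 35, 14, 21, 28, 40, 2, None, 19, None, None, None, None, 42]
In a BST, the LCA of p=19, q=35 is the first node v on the
root-to-leaf path with p <= v <= q (go left if both < v, right if both > v).
Walk from root:
  at 23: 19 <= 23 <= 35, this is the LCA
LCA = 23


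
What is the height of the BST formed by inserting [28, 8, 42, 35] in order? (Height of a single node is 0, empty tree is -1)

Insertion order: [28, 8, 42, 35]
Tree (level-order array): [28, 8, 42, None, None, 35]
Compute height bottom-up (empty subtree = -1):
  height(8) = 1 + max(-1, -1) = 0
  height(35) = 1 + max(-1, -1) = 0
  height(42) = 1 + max(0, -1) = 1
  height(28) = 1 + max(0, 1) = 2
Height = 2


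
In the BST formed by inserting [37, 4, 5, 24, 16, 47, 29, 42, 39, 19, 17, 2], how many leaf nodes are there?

Tree built from: [37, 4, 5, 24, 16, 47, 29, 42, 39, 19, 17, 2]
Tree (level-order array): [37, 4, 47, 2, 5, 42, None, None, None, None, 24, 39, None, 16, 29, None, None, None, 19, None, None, 17]
Rule: A leaf has 0 children.
Per-node child counts:
  node 37: 2 child(ren)
  node 4: 2 child(ren)
  node 2: 0 child(ren)
  node 5: 1 child(ren)
  node 24: 2 child(ren)
  node 16: 1 child(ren)
  node 19: 1 child(ren)
  node 17: 0 child(ren)
  node 29: 0 child(ren)
  node 47: 1 child(ren)
  node 42: 1 child(ren)
  node 39: 0 child(ren)
Matching nodes: [2, 17, 29, 39]
Count of leaf nodes: 4


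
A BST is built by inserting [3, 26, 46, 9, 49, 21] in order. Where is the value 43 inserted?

Starting tree (level order): [3, None, 26, 9, 46, None, 21, None, 49]
Insertion path: 3 -> 26 -> 46
Result: insert 43 as left child of 46
Final tree (level order): [3, None, 26, 9, 46, None, 21, 43, 49]


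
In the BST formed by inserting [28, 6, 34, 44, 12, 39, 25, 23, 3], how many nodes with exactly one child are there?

Tree built from: [28, 6, 34, 44, 12, 39, 25, 23, 3]
Tree (level-order array): [28, 6, 34, 3, 12, None, 44, None, None, None, 25, 39, None, 23]
Rule: These are nodes with exactly 1 non-null child.
Per-node child counts:
  node 28: 2 child(ren)
  node 6: 2 child(ren)
  node 3: 0 child(ren)
  node 12: 1 child(ren)
  node 25: 1 child(ren)
  node 23: 0 child(ren)
  node 34: 1 child(ren)
  node 44: 1 child(ren)
  node 39: 0 child(ren)
Matching nodes: [12, 25, 34, 44]
Count of nodes with exactly one child: 4


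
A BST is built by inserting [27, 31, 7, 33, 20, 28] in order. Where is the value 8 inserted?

Starting tree (level order): [27, 7, 31, None, 20, 28, 33]
Insertion path: 27 -> 7 -> 20
Result: insert 8 as left child of 20
Final tree (level order): [27, 7, 31, None, 20, 28, 33, 8]


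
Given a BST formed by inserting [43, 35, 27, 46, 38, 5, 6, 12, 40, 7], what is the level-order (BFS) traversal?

Tree insertion order: [43, 35, 27, 46, 38, 5, 6, 12, 40, 7]
Tree (level-order array): [43, 35, 46, 27, 38, None, None, 5, None, None, 40, None, 6, None, None, None, 12, 7]
BFS from the root, enqueuing left then right child of each popped node:
  queue [43] -> pop 43, enqueue [35, 46], visited so far: [43]
  queue [35, 46] -> pop 35, enqueue [27, 38], visited so far: [43, 35]
  queue [46, 27, 38] -> pop 46, enqueue [none], visited so far: [43, 35, 46]
  queue [27, 38] -> pop 27, enqueue [5], visited so far: [43, 35, 46, 27]
  queue [38, 5] -> pop 38, enqueue [40], visited so far: [43, 35, 46, 27, 38]
  queue [5, 40] -> pop 5, enqueue [6], visited so far: [43, 35, 46, 27, 38, 5]
  queue [40, 6] -> pop 40, enqueue [none], visited so far: [43, 35, 46, 27, 38, 5, 40]
  queue [6] -> pop 6, enqueue [12], visited so far: [43, 35, 46, 27, 38, 5, 40, 6]
  queue [12] -> pop 12, enqueue [7], visited so far: [43, 35, 46, 27, 38, 5, 40, 6, 12]
  queue [7] -> pop 7, enqueue [none], visited so far: [43, 35, 46, 27, 38, 5, 40, 6, 12, 7]
Result: [43, 35, 46, 27, 38, 5, 40, 6, 12, 7]


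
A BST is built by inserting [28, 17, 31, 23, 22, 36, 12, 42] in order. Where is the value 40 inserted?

Starting tree (level order): [28, 17, 31, 12, 23, None, 36, None, None, 22, None, None, 42]
Insertion path: 28 -> 31 -> 36 -> 42
Result: insert 40 as left child of 42
Final tree (level order): [28, 17, 31, 12, 23, None, 36, None, None, 22, None, None, 42, None, None, 40]


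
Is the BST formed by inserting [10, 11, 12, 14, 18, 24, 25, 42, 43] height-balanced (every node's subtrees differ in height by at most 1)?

Tree (level-order array): [10, None, 11, None, 12, None, 14, None, 18, None, 24, None, 25, None, 42, None, 43]
Definition: a tree is height-balanced if, at every node, |h(left) - h(right)| <= 1 (empty subtree has height -1).
Bottom-up per-node check:
  node 43: h_left=-1, h_right=-1, diff=0 [OK], height=0
  node 42: h_left=-1, h_right=0, diff=1 [OK], height=1
  node 25: h_left=-1, h_right=1, diff=2 [FAIL (|-1-1|=2 > 1)], height=2
  node 24: h_left=-1, h_right=2, diff=3 [FAIL (|-1-2|=3 > 1)], height=3
  node 18: h_left=-1, h_right=3, diff=4 [FAIL (|-1-3|=4 > 1)], height=4
  node 14: h_left=-1, h_right=4, diff=5 [FAIL (|-1-4|=5 > 1)], height=5
  node 12: h_left=-1, h_right=5, diff=6 [FAIL (|-1-5|=6 > 1)], height=6
  node 11: h_left=-1, h_right=6, diff=7 [FAIL (|-1-6|=7 > 1)], height=7
  node 10: h_left=-1, h_right=7, diff=8 [FAIL (|-1-7|=8 > 1)], height=8
Node 25 violates the condition: |-1 - 1| = 2 > 1.
Result: Not balanced


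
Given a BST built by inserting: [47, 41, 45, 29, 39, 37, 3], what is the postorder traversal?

Tree insertion order: [47, 41, 45, 29, 39, 37, 3]
Tree (level-order array): [47, 41, None, 29, 45, 3, 39, None, None, None, None, 37]
Postorder traversal: [3, 37, 39, 29, 45, 41, 47]


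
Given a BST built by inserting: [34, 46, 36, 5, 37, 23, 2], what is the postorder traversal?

Tree insertion order: [34, 46, 36, 5, 37, 23, 2]
Tree (level-order array): [34, 5, 46, 2, 23, 36, None, None, None, None, None, None, 37]
Postorder traversal: [2, 23, 5, 37, 36, 46, 34]


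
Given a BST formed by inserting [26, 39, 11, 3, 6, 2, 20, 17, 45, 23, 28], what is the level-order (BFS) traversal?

Tree insertion order: [26, 39, 11, 3, 6, 2, 20, 17, 45, 23, 28]
Tree (level-order array): [26, 11, 39, 3, 20, 28, 45, 2, 6, 17, 23]
BFS from the root, enqueuing left then right child of each popped node:
  queue [26] -> pop 26, enqueue [11, 39], visited so far: [26]
  queue [11, 39] -> pop 11, enqueue [3, 20], visited so far: [26, 11]
  queue [39, 3, 20] -> pop 39, enqueue [28, 45], visited so far: [26, 11, 39]
  queue [3, 20, 28, 45] -> pop 3, enqueue [2, 6], visited so far: [26, 11, 39, 3]
  queue [20, 28, 45, 2, 6] -> pop 20, enqueue [17, 23], visited so far: [26, 11, 39, 3, 20]
  queue [28, 45, 2, 6, 17, 23] -> pop 28, enqueue [none], visited so far: [26, 11, 39, 3, 20, 28]
  queue [45, 2, 6, 17, 23] -> pop 45, enqueue [none], visited so far: [26, 11, 39, 3, 20, 28, 45]
  queue [2, 6, 17, 23] -> pop 2, enqueue [none], visited so far: [26, 11, 39, 3, 20, 28, 45, 2]
  queue [6, 17, 23] -> pop 6, enqueue [none], visited so far: [26, 11, 39, 3, 20, 28, 45, 2, 6]
  queue [17, 23] -> pop 17, enqueue [none], visited so far: [26, 11, 39, 3, 20, 28, 45, 2, 6, 17]
  queue [23] -> pop 23, enqueue [none], visited so far: [26, 11, 39, 3, 20, 28, 45, 2, 6, 17, 23]
Result: [26, 11, 39, 3, 20, 28, 45, 2, 6, 17, 23]


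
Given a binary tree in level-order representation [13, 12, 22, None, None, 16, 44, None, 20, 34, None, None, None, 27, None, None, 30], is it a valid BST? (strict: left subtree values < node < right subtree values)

Level-order array: [13, 12, 22, None, None, 16, 44, None, 20, 34, None, None, None, 27, None, None, 30]
Validate using subtree bounds (lo, hi): at each node, require lo < value < hi,
then recurse left with hi=value and right with lo=value.
Preorder trace (stopping at first violation):
  at node 13 with bounds (-inf, +inf): OK
  at node 12 with bounds (-inf, 13): OK
  at node 22 with bounds (13, +inf): OK
  at node 16 with bounds (13, 22): OK
  at node 20 with bounds (16, 22): OK
  at node 44 with bounds (22, +inf): OK
  at node 34 with bounds (22, 44): OK
  at node 27 with bounds (22, 34): OK
  at node 30 with bounds (27, 34): OK
No violation found at any node.
Result: Valid BST


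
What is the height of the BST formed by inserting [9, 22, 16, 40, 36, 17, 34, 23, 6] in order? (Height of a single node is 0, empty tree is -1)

Insertion order: [9, 22, 16, 40, 36, 17, 34, 23, 6]
Tree (level-order array): [9, 6, 22, None, None, 16, 40, None, 17, 36, None, None, None, 34, None, 23]
Compute height bottom-up (empty subtree = -1):
  height(6) = 1 + max(-1, -1) = 0
  height(17) = 1 + max(-1, -1) = 0
  height(16) = 1 + max(-1, 0) = 1
  height(23) = 1 + max(-1, -1) = 0
  height(34) = 1 + max(0, -1) = 1
  height(36) = 1 + max(1, -1) = 2
  height(40) = 1 + max(2, -1) = 3
  height(22) = 1 + max(1, 3) = 4
  height(9) = 1 + max(0, 4) = 5
Height = 5


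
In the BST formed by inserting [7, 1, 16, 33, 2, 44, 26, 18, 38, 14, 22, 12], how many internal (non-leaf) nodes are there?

Tree built from: [7, 1, 16, 33, 2, 44, 26, 18, 38, 14, 22, 12]
Tree (level-order array): [7, 1, 16, None, 2, 14, 33, None, None, 12, None, 26, 44, None, None, 18, None, 38, None, None, 22]
Rule: An internal node has at least one child.
Per-node child counts:
  node 7: 2 child(ren)
  node 1: 1 child(ren)
  node 2: 0 child(ren)
  node 16: 2 child(ren)
  node 14: 1 child(ren)
  node 12: 0 child(ren)
  node 33: 2 child(ren)
  node 26: 1 child(ren)
  node 18: 1 child(ren)
  node 22: 0 child(ren)
  node 44: 1 child(ren)
  node 38: 0 child(ren)
Matching nodes: [7, 1, 16, 14, 33, 26, 18, 44]
Count of internal (non-leaf) nodes: 8


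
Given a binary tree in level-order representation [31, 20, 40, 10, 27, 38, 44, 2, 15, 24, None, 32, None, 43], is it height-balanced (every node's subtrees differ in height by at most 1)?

Tree (level-order array): [31, 20, 40, 10, 27, 38, 44, 2, 15, 24, None, 32, None, 43]
Definition: a tree is height-balanced if, at every node, |h(left) - h(right)| <= 1 (empty subtree has height -1).
Bottom-up per-node check:
  node 2: h_left=-1, h_right=-1, diff=0 [OK], height=0
  node 15: h_left=-1, h_right=-1, diff=0 [OK], height=0
  node 10: h_left=0, h_right=0, diff=0 [OK], height=1
  node 24: h_left=-1, h_right=-1, diff=0 [OK], height=0
  node 27: h_left=0, h_right=-1, diff=1 [OK], height=1
  node 20: h_left=1, h_right=1, diff=0 [OK], height=2
  node 32: h_left=-1, h_right=-1, diff=0 [OK], height=0
  node 38: h_left=0, h_right=-1, diff=1 [OK], height=1
  node 43: h_left=-1, h_right=-1, diff=0 [OK], height=0
  node 44: h_left=0, h_right=-1, diff=1 [OK], height=1
  node 40: h_left=1, h_right=1, diff=0 [OK], height=2
  node 31: h_left=2, h_right=2, diff=0 [OK], height=3
All nodes satisfy the balance condition.
Result: Balanced


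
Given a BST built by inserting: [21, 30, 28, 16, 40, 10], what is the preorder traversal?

Tree insertion order: [21, 30, 28, 16, 40, 10]
Tree (level-order array): [21, 16, 30, 10, None, 28, 40]
Preorder traversal: [21, 16, 10, 30, 28, 40]


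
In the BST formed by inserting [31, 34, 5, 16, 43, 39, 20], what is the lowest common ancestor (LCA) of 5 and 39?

Tree insertion order: [31, 34, 5, 16, 43, 39, 20]
Tree (level-order array): [31, 5, 34, None, 16, None, 43, None, 20, 39]
In a BST, the LCA of p=5, q=39 is the first node v on the
root-to-leaf path with p <= v <= q (go left if both < v, right if both > v).
Walk from root:
  at 31: 5 <= 31 <= 39, this is the LCA
LCA = 31


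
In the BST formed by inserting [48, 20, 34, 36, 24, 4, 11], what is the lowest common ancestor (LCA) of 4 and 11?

Tree insertion order: [48, 20, 34, 36, 24, 4, 11]
Tree (level-order array): [48, 20, None, 4, 34, None, 11, 24, 36]
In a BST, the LCA of p=4, q=11 is the first node v on the
root-to-leaf path with p <= v <= q (go left if both < v, right if both > v).
Walk from root:
  at 48: both 4 and 11 < 48, go left
  at 20: both 4 and 11 < 20, go left
  at 4: 4 <= 4 <= 11, this is the LCA
LCA = 4


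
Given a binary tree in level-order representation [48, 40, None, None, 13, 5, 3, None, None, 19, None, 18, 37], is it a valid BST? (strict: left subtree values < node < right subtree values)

Level-order array: [48, 40, None, None, 13, 5, 3, None, None, 19, None, 18, 37]
Validate using subtree bounds (lo, hi): at each node, require lo < value < hi,
then recurse left with hi=value and right with lo=value.
Preorder trace (stopping at first violation):
  at node 48 with bounds (-inf, +inf): OK
  at node 40 with bounds (-inf, 48): OK
  at node 13 with bounds (40, 48): VIOLATION
Node 13 violates its bound: not (40 < 13 < 48).
Result: Not a valid BST


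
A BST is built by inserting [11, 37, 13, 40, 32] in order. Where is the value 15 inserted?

Starting tree (level order): [11, None, 37, 13, 40, None, 32]
Insertion path: 11 -> 37 -> 13 -> 32
Result: insert 15 as left child of 32
Final tree (level order): [11, None, 37, 13, 40, None, 32, None, None, 15]


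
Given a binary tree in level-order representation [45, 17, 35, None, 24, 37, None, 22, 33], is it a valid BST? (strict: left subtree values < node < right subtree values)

Level-order array: [45, 17, 35, None, 24, 37, None, 22, 33]
Validate using subtree bounds (lo, hi): at each node, require lo < value < hi,
then recurse left with hi=value and right with lo=value.
Preorder trace (stopping at first violation):
  at node 45 with bounds (-inf, +inf): OK
  at node 17 with bounds (-inf, 45): OK
  at node 24 with bounds (17, 45): OK
  at node 22 with bounds (17, 24): OK
  at node 33 with bounds (24, 45): OK
  at node 35 with bounds (45, +inf): VIOLATION
Node 35 violates its bound: not (45 < 35 < +inf).
Result: Not a valid BST


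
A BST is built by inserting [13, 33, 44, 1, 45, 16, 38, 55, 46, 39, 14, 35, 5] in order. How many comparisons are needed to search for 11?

Search path for 11: 13 -> 1 -> 5
Found: False
Comparisons: 3


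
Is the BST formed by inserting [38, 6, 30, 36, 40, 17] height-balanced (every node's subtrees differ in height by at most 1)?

Tree (level-order array): [38, 6, 40, None, 30, None, None, 17, 36]
Definition: a tree is height-balanced if, at every node, |h(left) - h(right)| <= 1 (empty subtree has height -1).
Bottom-up per-node check:
  node 17: h_left=-1, h_right=-1, diff=0 [OK], height=0
  node 36: h_left=-1, h_right=-1, diff=0 [OK], height=0
  node 30: h_left=0, h_right=0, diff=0 [OK], height=1
  node 6: h_left=-1, h_right=1, diff=2 [FAIL (|-1-1|=2 > 1)], height=2
  node 40: h_left=-1, h_right=-1, diff=0 [OK], height=0
  node 38: h_left=2, h_right=0, diff=2 [FAIL (|2-0|=2 > 1)], height=3
Node 6 violates the condition: |-1 - 1| = 2 > 1.
Result: Not balanced


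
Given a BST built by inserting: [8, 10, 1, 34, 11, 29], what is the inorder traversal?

Tree insertion order: [8, 10, 1, 34, 11, 29]
Tree (level-order array): [8, 1, 10, None, None, None, 34, 11, None, None, 29]
Inorder traversal: [1, 8, 10, 11, 29, 34]


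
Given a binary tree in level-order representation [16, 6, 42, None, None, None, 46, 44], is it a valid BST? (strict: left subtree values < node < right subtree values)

Level-order array: [16, 6, 42, None, None, None, 46, 44]
Validate using subtree bounds (lo, hi): at each node, require lo < value < hi,
then recurse left with hi=value and right with lo=value.
Preorder trace (stopping at first violation):
  at node 16 with bounds (-inf, +inf): OK
  at node 6 with bounds (-inf, 16): OK
  at node 42 with bounds (16, +inf): OK
  at node 46 with bounds (42, +inf): OK
  at node 44 with bounds (42, 46): OK
No violation found at any node.
Result: Valid BST


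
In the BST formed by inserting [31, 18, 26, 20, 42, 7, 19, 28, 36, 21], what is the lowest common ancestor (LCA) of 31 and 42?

Tree insertion order: [31, 18, 26, 20, 42, 7, 19, 28, 36, 21]
Tree (level-order array): [31, 18, 42, 7, 26, 36, None, None, None, 20, 28, None, None, 19, 21]
In a BST, the LCA of p=31, q=42 is the first node v on the
root-to-leaf path with p <= v <= q (go left if both < v, right if both > v).
Walk from root:
  at 31: 31 <= 31 <= 42, this is the LCA
LCA = 31


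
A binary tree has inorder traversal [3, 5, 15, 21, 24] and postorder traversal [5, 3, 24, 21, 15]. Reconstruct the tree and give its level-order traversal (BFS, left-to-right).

Inorder:   [3, 5, 15, 21, 24]
Postorder: [5, 3, 24, 21, 15]
Algorithm: postorder visits root last, so walk postorder right-to-left;
each value is the root of the current inorder slice — split it at that
value, recurse on the right subtree first, then the left.
Recursive splits:
  root=15; inorder splits into left=[3, 5], right=[21, 24]
  root=21; inorder splits into left=[], right=[24]
  root=24; inorder splits into left=[], right=[]
  root=3; inorder splits into left=[], right=[5]
  root=5; inorder splits into left=[], right=[]
Reconstructed level-order: [15, 3, 21, 5, 24]


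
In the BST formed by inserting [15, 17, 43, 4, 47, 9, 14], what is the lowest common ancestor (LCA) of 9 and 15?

Tree insertion order: [15, 17, 43, 4, 47, 9, 14]
Tree (level-order array): [15, 4, 17, None, 9, None, 43, None, 14, None, 47]
In a BST, the LCA of p=9, q=15 is the first node v on the
root-to-leaf path with p <= v <= q (go left if both < v, right if both > v).
Walk from root:
  at 15: 9 <= 15 <= 15, this is the LCA
LCA = 15


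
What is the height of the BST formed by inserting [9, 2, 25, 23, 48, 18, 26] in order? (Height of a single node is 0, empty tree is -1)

Insertion order: [9, 2, 25, 23, 48, 18, 26]
Tree (level-order array): [9, 2, 25, None, None, 23, 48, 18, None, 26]
Compute height bottom-up (empty subtree = -1):
  height(2) = 1 + max(-1, -1) = 0
  height(18) = 1 + max(-1, -1) = 0
  height(23) = 1 + max(0, -1) = 1
  height(26) = 1 + max(-1, -1) = 0
  height(48) = 1 + max(0, -1) = 1
  height(25) = 1 + max(1, 1) = 2
  height(9) = 1 + max(0, 2) = 3
Height = 3


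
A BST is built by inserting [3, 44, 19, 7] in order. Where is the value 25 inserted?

Starting tree (level order): [3, None, 44, 19, None, 7]
Insertion path: 3 -> 44 -> 19
Result: insert 25 as right child of 19
Final tree (level order): [3, None, 44, 19, None, 7, 25]


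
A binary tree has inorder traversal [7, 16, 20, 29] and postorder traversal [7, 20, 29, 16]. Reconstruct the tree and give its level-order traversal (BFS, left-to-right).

Inorder:   [7, 16, 20, 29]
Postorder: [7, 20, 29, 16]
Algorithm: postorder visits root last, so walk postorder right-to-left;
each value is the root of the current inorder slice — split it at that
value, recurse on the right subtree first, then the left.
Recursive splits:
  root=16; inorder splits into left=[7], right=[20, 29]
  root=29; inorder splits into left=[20], right=[]
  root=20; inorder splits into left=[], right=[]
  root=7; inorder splits into left=[], right=[]
Reconstructed level-order: [16, 7, 29, 20]


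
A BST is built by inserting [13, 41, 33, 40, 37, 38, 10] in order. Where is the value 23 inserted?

Starting tree (level order): [13, 10, 41, None, None, 33, None, None, 40, 37, None, None, 38]
Insertion path: 13 -> 41 -> 33
Result: insert 23 as left child of 33
Final tree (level order): [13, 10, 41, None, None, 33, None, 23, 40, None, None, 37, None, None, 38]


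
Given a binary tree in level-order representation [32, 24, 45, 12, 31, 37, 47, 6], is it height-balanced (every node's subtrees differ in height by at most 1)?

Tree (level-order array): [32, 24, 45, 12, 31, 37, 47, 6]
Definition: a tree is height-balanced if, at every node, |h(left) - h(right)| <= 1 (empty subtree has height -1).
Bottom-up per-node check:
  node 6: h_left=-1, h_right=-1, diff=0 [OK], height=0
  node 12: h_left=0, h_right=-1, diff=1 [OK], height=1
  node 31: h_left=-1, h_right=-1, diff=0 [OK], height=0
  node 24: h_left=1, h_right=0, diff=1 [OK], height=2
  node 37: h_left=-1, h_right=-1, diff=0 [OK], height=0
  node 47: h_left=-1, h_right=-1, diff=0 [OK], height=0
  node 45: h_left=0, h_right=0, diff=0 [OK], height=1
  node 32: h_left=2, h_right=1, diff=1 [OK], height=3
All nodes satisfy the balance condition.
Result: Balanced


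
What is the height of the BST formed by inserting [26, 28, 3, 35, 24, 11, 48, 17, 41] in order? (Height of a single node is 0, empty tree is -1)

Insertion order: [26, 28, 3, 35, 24, 11, 48, 17, 41]
Tree (level-order array): [26, 3, 28, None, 24, None, 35, 11, None, None, 48, None, 17, 41]
Compute height bottom-up (empty subtree = -1):
  height(17) = 1 + max(-1, -1) = 0
  height(11) = 1 + max(-1, 0) = 1
  height(24) = 1 + max(1, -1) = 2
  height(3) = 1 + max(-1, 2) = 3
  height(41) = 1 + max(-1, -1) = 0
  height(48) = 1 + max(0, -1) = 1
  height(35) = 1 + max(-1, 1) = 2
  height(28) = 1 + max(-1, 2) = 3
  height(26) = 1 + max(3, 3) = 4
Height = 4


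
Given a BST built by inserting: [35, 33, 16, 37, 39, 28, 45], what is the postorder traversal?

Tree insertion order: [35, 33, 16, 37, 39, 28, 45]
Tree (level-order array): [35, 33, 37, 16, None, None, 39, None, 28, None, 45]
Postorder traversal: [28, 16, 33, 45, 39, 37, 35]


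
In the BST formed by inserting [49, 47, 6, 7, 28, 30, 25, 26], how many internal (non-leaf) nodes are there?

Tree built from: [49, 47, 6, 7, 28, 30, 25, 26]
Tree (level-order array): [49, 47, None, 6, None, None, 7, None, 28, 25, 30, None, 26]
Rule: An internal node has at least one child.
Per-node child counts:
  node 49: 1 child(ren)
  node 47: 1 child(ren)
  node 6: 1 child(ren)
  node 7: 1 child(ren)
  node 28: 2 child(ren)
  node 25: 1 child(ren)
  node 26: 0 child(ren)
  node 30: 0 child(ren)
Matching nodes: [49, 47, 6, 7, 28, 25]
Count of internal (non-leaf) nodes: 6


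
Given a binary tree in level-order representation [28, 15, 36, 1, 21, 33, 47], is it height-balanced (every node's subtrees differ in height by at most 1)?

Tree (level-order array): [28, 15, 36, 1, 21, 33, 47]
Definition: a tree is height-balanced if, at every node, |h(left) - h(right)| <= 1 (empty subtree has height -1).
Bottom-up per-node check:
  node 1: h_left=-1, h_right=-1, diff=0 [OK], height=0
  node 21: h_left=-1, h_right=-1, diff=0 [OK], height=0
  node 15: h_left=0, h_right=0, diff=0 [OK], height=1
  node 33: h_left=-1, h_right=-1, diff=0 [OK], height=0
  node 47: h_left=-1, h_right=-1, diff=0 [OK], height=0
  node 36: h_left=0, h_right=0, diff=0 [OK], height=1
  node 28: h_left=1, h_right=1, diff=0 [OK], height=2
All nodes satisfy the balance condition.
Result: Balanced


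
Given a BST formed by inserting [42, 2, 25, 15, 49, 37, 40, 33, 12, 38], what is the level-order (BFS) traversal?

Tree insertion order: [42, 2, 25, 15, 49, 37, 40, 33, 12, 38]
Tree (level-order array): [42, 2, 49, None, 25, None, None, 15, 37, 12, None, 33, 40, None, None, None, None, 38]
BFS from the root, enqueuing left then right child of each popped node:
  queue [42] -> pop 42, enqueue [2, 49], visited so far: [42]
  queue [2, 49] -> pop 2, enqueue [25], visited so far: [42, 2]
  queue [49, 25] -> pop 49, enqueue [none], visited so far: [42, 2, 49]
  queue [25] -> pop 25, enqueue [15, 37], visited so far: [42, 2, 49, 25]
  queue [15, 37] -> pop 15, enqueue [12], visited so far: [42, 2, 49, 25, 15]
  queue [37, 12] -> pop 37, enqueue [33, 40], visited so far: [42, 2, 49, 25, 15, 37]
  queue [12, 33, 40] -> pop 12, enqueue [none], visited so far: [42, 2, 49, 25, 15, 37, 12]
  queue [33, 40] -> pop 33, enqueue [none], visited so far: [42, 2, 49, 25, 15, 37, 12, 33]
  queue [40] -> pop 40, enqueue [38], visited so far: [42, 2, 49, 25, 15, 37, 12, 33, 40]
  queue [38] -> pop 38, enqueue [none], visited so far: [42, 2, 49, 25, 15, 37, 12, 33, 40, 38]
Result: [42, 2, 49, 25, 15, 37, 12, 33, 40, 38]


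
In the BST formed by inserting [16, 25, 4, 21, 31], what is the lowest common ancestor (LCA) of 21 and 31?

Tree insertion order: [16, 25, 4, 21, 31]
Tree (level-order array): [16, 4, 25, None, None, 21, 31]
In a BST, the LCA of p=21, q=31 is the first node v on the
root-to-leaf path with p <= v <= q (go left if both < v, right if both > v).
Walk from root:
  at 16: both 21 and 31 > 16, go right
  at 25: 21 <= 25 <= 31, this is the LCA
LCA = 25


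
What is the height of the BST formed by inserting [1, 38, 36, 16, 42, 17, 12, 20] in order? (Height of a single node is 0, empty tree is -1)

Insertion order: [1, 38, 36, 16, 42, 17, 12, 20]
Tree (level-order array): [1, None, 38, 36, 42, 16, None, None, None, 12, 17, None, None, None, 20]
Compute height bottom-up (empty subtree = -1):
  height(12) = 1 + max(-1, -1) = 0
  height(20) = 1 + max(-1, -1) = 0
  height(17) = 1 + max(-1, 0) = 1
  height(16) = 1 + max(0, 1) = 2
  height(36) = 1 + max(2, -1) = 3
  height(42) = 1 + max(-1, -1) = 0
  height(38) = 1 + max(3, 0) = 4
  height(1) = 1 + max(-1, 4) = 5
Height = 5


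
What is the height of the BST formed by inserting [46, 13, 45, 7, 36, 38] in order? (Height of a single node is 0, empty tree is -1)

Insertion order: [46, 13, 45, 7, 36, 38]
Tree (level-order array): [46, 13, None, 7, 45, None, None, 36, None, None, 38]
Compute height bottom-up (empty subtree = -1):
  height(7) = 1 + max(-1, -1) = 0
  height(38) = 1 + max(-1, -1) = 0
  height(36) = 1 + max(-1, 0) = 1
  height(45) = 1 + max(1, -1) = 2
  height(13) = 1 + max(0, 2) = 3
  height(46) = 1 + max(3, -1) = 4
Height = 4


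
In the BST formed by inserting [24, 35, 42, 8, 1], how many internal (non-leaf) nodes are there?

Tree built from: [24, 35, 42, 8, 1]
Tree (level-order array): [24, 8, 35, 1, None, None, 42]
Rule: An internal node has at least one child.
Per-node child counts:
  node 24: 2 child(ren)
  node 8: 1 child(ren)
  node 1: 0 child(ren)
  node 35: 1 child(ren)
  node 42: 0 child(ren)
Matching nodes: [24, 8, 35]
Count of internal (non-leaf) nodes: 3


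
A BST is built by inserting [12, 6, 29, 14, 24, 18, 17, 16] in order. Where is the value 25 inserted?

Starting tree (level order): [12, 6, 29, None, None, 14, None, None, 24, 18, None, 17, None, 16]
Insertion path: 12 -> 29 -> 14 -> 24
Result: insert 25 as right child of 24
Final tree (level order): [12, 6, 29, None, None, 14, None, None, 24, 18, 25, 17, None, None, None, 16]


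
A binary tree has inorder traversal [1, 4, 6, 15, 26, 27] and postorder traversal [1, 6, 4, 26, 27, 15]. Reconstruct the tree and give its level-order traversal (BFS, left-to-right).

Inorder:   [1, 4, 6, 15, 26, 27]
Postorder: [1, 6, 4, 26, 27, 15]
Algorithm: postorder visits root last, so walk postorder right-to-left;
each value is the root of the current inorder slice — split it at that
value, recurse on the right subtree first, then the left.
Recursive splits:
  root=15; inorder splits into left=[1, 4, 6], right=[26, 27]
  root=27; inorder splits into left=[26], right=[]
  root=26; inorder splits into left=[], right=[]
  root=4; inorder splits into left=[1], right=[6]
  root=6; inorder splits into left=[], right=[]
  root=1; inorder splits into left=[], right=[]
Reconstructed level-order: [15, 4, 27, 1, 6, 26]


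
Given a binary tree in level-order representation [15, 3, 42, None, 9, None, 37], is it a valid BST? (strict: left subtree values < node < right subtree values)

Level-order array: [15, 3, 42, None, 9, None, 37]
Validate using subtree bounds (lo, hi): at each node, require lo < value < hi,
then recurse left with hi=value and right with lo=value.
Preorder trace (stopping at first violation):
  at node 15 with bounds (-inf, +inf): OK
  at node 3 with bounds (-inf, 15): OK
  at node 9 with bounds (3, 15): OK
  at node 42 with bounds (15, +inf): OK
  at node 37 with bounds (42, +inf): VIOLATION
Node 37 violates its bound: not (42 < 37 < +inf).
Result: Not a valid BST


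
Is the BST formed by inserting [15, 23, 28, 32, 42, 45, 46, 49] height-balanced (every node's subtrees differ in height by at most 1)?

Tree (level-order array): [15, None, 23, None, 28, None, 32, None, 42, None, 45, None, 46, None, 49]
Definition: a tree is height-balanced if, at every node, |h(left) - h(right)| <= 1 (empty subtree has height -1).
Bottom-up per-node check:
  node 49: h_left=-1, h_right=-1, diff=0 [OK], height=0
  node 46: h_left=-1, h_right=0, diff=1 [OK], height=1
  node 45: h_left=-1, h_right=1, diff=2 [FAIL (|-1-1|=2 > 1)], height=2
  node 42: h_left=-1, h_right=2, diff=3 [FAIL (|-1-2|=3 > 1)], height=3
  node 32: h_left=-1, h_right=3, diff=4 [FAIL (|-1-3|=4 > 1)], height=4
  node 28: h_left=-1, h_right=4, diff=5 [FAIL (|-1-4|=5 > 1)], height=5
  node 23: h_left=-1, h_right=5, diff=6 [FAIL (|-1-5|=6 > 1)], height=6
  node 15: h_left=-1, h_right=6, diff=7 [FAIL (|-1-6|=7 > 1)], height=7
Node 45 violates the condition: |-1 - 1| = 2 > 1.
Result: Not balanced


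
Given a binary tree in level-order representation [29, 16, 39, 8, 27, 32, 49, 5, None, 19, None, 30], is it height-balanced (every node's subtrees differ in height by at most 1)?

Tree (level-order array): [29, 16, 39, 8, 27, 32, 49, 5, None, 19, None, 30]
Definition: a tree is height-balanced if, at every node, |h(left) - h(right)| <= 1 (empty subtree has height -1).
Bottom-up per-node check:
  node 5: h_left=-1, h_right=-1, diff=0 [OK], height=0
  node 8: h_left=0, h_right=-1, diff=1 [OK], height=1
  node 19: h_left=-1, h_right=-1, diff=0 [OK], height=0
  node 27: h_left=0, h_right=-1, diff=1 [OK], height=1
  node 16: h_left=1, h_right=1, diff=0 [OK], height=2
  node 30: h_left=-1, h_right=-1, diff=0 [OK], height=0
  node 32: h_left=0, h_right=-1, diff=1 [OK], height=1
  node 49: h_left=-1, h_right=-1, diff=0 [OK], height=0
  node 39: h_left=1, h_right=0, diff=1 [OK], height=2
  node 29: h_left=2, h_right=2, diff=0 [OK], height=3
All nodes satisfy the balance condition.
Result: Balanced


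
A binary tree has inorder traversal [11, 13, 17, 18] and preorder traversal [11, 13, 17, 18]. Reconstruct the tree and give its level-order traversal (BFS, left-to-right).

Inorder:  [11, 13, 17, 18]
Preorder: [11, 13, 17, 18]
Algorithm: preorder visits root first, so consume preorder in order;
for each root, split the current inorder slice at that value into
left-subtree inorder and right-subtree inorder, then recurse.
Recursive splits:
  root=11; inorder splits into left=[], right=[13, 17, 18]
  root=13; inorder splits into left=[], right=[17, 18]
  root=17; inorder splits into left=[], right=[18]
  root=18; inorder splits into left=[], right=[]
Reconstructed level-order: [11, 13, 17, 18]


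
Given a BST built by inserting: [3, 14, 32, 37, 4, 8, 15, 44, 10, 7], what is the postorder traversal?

Tree insertion order: [3, 14, 32, 37, 4, 8, 15, 44, 10, 7]
Tree (level-order array): [3, None, 14, 4, 32, None, 8, 15, 37, 7, 10, None, None, None, 44]
Postorder traversal: [7, 10, 8, 4, 15, 44, 37, 32, 14, 3]


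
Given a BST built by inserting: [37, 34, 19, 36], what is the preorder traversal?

Tree insertion order: [37, 34, 19, 36]
Tree (level-order array): [37, 34, None, 19, 36]
Preorder traversal: [37, 34, 19, 36]


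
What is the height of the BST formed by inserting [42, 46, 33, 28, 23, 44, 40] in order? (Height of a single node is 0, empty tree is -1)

Insertion order: [42, 46, 33, 28, 23, 44, 40]
Tree (level-order array): [42, 33, 46, 28, 40, 44, None, 23]
Compute height bottom-up (empty subtree = -1):
  height(23) = 1 + max(-1, -1) = 0
  height(28) = 1 + max(0, -1) = 1
  height(40) = 1 + max(-1, -1) = 0
  height(33) = 1 + max(1, 0) = 2
  height(44) = 1 + max(-1, -1) = 0
  height(46) = 1 + max(0, -1) = 1
  height(42) = 1 + max(2, 1) = 3
Height = 3


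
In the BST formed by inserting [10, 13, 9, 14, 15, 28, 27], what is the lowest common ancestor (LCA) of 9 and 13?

Tree insertion order: [10, 13, 9, 14, 15, 28, 27]
Tree (level-order array): [10, 9, 13, None, None, None, 14, None, 15, None, 28, 27]
In a BST, the LCA of p=9, q=13 is the first node v on the
root-to-leaf path with p <= v <= q (go left if both < v, right if both > v).
Walk from root:
  at 10: 9 <= 10 <= 13, this is the LCA
LCA = 10
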